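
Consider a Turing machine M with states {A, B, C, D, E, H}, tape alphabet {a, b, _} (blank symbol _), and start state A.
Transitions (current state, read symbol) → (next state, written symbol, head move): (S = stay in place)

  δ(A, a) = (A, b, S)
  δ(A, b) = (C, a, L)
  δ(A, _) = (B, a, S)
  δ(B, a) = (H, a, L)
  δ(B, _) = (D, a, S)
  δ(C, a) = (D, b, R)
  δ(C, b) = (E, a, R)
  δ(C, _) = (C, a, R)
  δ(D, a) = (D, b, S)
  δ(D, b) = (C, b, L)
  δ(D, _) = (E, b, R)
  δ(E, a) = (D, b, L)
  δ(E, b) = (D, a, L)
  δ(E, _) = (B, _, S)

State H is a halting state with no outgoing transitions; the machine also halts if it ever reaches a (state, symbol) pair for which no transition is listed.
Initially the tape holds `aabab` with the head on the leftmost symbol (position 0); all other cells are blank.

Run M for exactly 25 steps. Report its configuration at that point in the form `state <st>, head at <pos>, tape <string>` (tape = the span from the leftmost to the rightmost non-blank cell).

A | __[a]abab   read a → write b, move S, go to A
A | __[b]abab   read b → write a, move L, go to C
C | _[_]aabab   read _ → write a, move R, go to C
C | _a[a]abab   read a → write b, move R, go to D
D | _ab[a]bab   read a → write b, move S, go to D
D | _ab[b]bab   read b → write b, move L, go to C
C | _a[b]bbab   read b → write a, move R, go to E
E | _aa[b]bab   read b → write a, move L, go to D
D | _a[a]abab   read a → write b, move S, go to D
D | _a[b]abab   read b → write b, move L, go to C
C | _[a]babab   read a → write b, move R, go to D
D | _b[b]abab   read b → write b, move L, go to C
C | _[b]babab   read b → write a, move R, go to E
E | _a[b]abab   read b → write a, move L, go to D
D | _[a]aabab   read a → write b, move S, go to D
D | _[b]aabab   read b → write b, move L, go to C
C | [_]baabab   read _ → write a, move R, go to C
C | a[b]aabab   read b → write a, move R, go to E
E | aa[a]abab   read a → write b, move L, go to D
D | a[a]babab   read a → write b, move S, go to D
D | a[b]babab   read b → write b, move L, go to C
C | [a]bbabab   read a → write b, move R, go to D
D | b[b]babab   read b → write b, move L, go to C
C | [b]bbabab   read b → write a, move R, go to E
E | a[b]babab   read b → write a, move L, go to D
D | [a]ababab
After 25 steps: state D, head at -2, tape aababab.

state D, head at -2, tape aababab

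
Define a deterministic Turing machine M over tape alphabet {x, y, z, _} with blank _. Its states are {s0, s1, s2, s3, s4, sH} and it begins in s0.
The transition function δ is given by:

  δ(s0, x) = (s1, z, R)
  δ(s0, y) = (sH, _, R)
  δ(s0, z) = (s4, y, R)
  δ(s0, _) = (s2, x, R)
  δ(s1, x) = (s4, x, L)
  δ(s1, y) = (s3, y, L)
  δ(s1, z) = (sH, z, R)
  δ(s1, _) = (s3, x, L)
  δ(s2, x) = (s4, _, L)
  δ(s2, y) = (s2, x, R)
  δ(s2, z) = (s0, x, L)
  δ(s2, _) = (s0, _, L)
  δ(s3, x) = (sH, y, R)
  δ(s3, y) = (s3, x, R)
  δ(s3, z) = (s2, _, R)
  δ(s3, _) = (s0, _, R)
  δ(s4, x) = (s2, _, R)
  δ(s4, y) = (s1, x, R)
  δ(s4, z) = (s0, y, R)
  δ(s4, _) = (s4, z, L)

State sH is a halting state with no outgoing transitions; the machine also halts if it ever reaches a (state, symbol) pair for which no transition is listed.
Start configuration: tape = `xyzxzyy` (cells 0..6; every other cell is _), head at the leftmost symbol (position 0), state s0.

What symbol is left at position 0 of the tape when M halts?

_

s0 | [x]yzxzyy   read x → write z, move R, go to s1
s1 | z[y]zxzyy   read y → write y, move L, go to s3
s3 | [z]yzxzyy   read z → write _, move R, go to s2
s2 | _[y]zxzyy   read y → write x, move R, go to s2
s2 | _x[z]xzyy   read z → write x, move L, go to s0
s0 | _[x]xxzyy   read x → write z, move R, go to s1
s1 | _z[x]xzyy   read x → write x, move L, go to s4
s4 | _[z]xxzyy   read z → write y, move R, go to s0
s0 | _y[x]xzyy   read x → write z, move R, go to s1
s1 | _yz[x]zyy   read x → write x, move L, go to s4
s4 | _y[z]xzyy   read z → write y, move R, go to s0
s0 | _yy[x]zyy   read x → write z, move R, go to s1
s1 | _yyz[z]yy   read z → write z, move R, go to sH
sH | _yyzz[y]y
Cell 0 holds _ when M halts.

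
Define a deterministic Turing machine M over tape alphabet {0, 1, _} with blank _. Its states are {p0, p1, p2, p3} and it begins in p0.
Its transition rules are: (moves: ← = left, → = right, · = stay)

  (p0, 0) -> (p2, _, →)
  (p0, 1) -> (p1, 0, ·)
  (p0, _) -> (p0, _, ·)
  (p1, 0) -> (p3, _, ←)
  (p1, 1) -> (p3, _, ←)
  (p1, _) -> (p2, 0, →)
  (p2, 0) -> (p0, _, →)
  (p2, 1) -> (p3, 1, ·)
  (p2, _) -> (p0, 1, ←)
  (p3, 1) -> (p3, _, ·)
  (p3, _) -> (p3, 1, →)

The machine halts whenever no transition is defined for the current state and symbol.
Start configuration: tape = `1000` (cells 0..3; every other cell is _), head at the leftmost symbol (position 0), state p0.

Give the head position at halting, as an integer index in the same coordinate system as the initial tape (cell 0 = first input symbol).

state=p0 head=0 tape=_[1]000   (p0,1)→(p1,0,·)
state=p1 head=0 tape=_[0]000   (p1,0)→(p3,_,←)
state=p3 head=-1 tape=[_]_000   (p3,_)→(p3,1,→)
state=p3 head=0 tape=1[_]000   (p3,_)→(p3,1,→)
state=p3 head=1 tape=11[0]00
At halt the head is at cell 1.

1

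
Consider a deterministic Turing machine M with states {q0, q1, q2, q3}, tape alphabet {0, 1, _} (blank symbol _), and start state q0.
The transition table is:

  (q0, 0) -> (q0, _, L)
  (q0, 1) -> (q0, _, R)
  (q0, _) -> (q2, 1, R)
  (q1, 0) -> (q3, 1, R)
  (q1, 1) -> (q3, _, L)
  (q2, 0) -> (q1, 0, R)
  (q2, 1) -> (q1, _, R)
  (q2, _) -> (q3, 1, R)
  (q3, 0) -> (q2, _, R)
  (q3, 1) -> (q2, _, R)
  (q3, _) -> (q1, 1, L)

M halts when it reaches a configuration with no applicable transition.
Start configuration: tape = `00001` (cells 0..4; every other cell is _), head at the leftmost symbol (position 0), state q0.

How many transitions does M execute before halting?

state=q0 head=0 tape=_[0]0001____   (q0,0)→(q0,_,L)
state=q0 head=-1 tape=[_]_0001____   (q0,_)→(q2,1,R)
state=q2 head=0 tape=1[_]0001____   (q2,_)→(q3,1,R)
state=q3 head=1 tape=11[0]001____   (q3,0)→(q2,_,R)
state=q2 head=2 tape=11_[0]01____   (q2,0)→(q1,0,R)
state=q1 head=3 tape=11_0[0]1____   (q1,0)→(q3,1,R)
state=q3 head=4 tape=11_01[1]____   (q3,1)→(q2,_,R)
state=q2 head=5 tape=11_01_[_]___   (q2,_)→(q3,1,R)
state=q3 head=6 tape=11_01_1[_]__   (q3,_)→(q1,1,L)
state=q1 head=5 tape=11_01_[1]1__   (q1,1)→(q3,_,L)
state=q3 head=4 tape=11_01[_]_1__   (q3,_)→(q1,1,L)
state=q1 head=3 tape=11_0[1]1_1__   (q1,1)→(q3,_,L)
state=q3 head=2 tape=11_[0]_1_1__   (q3,0)→(q2,_,R)
state=q2 head=3 tape=11__[_]1_1__   (q2,_)→(q3,1,R)
state=q3 head=4 tape=11__1[1]_1__   (q3,1)→(q2,_,R)
state=q2 head=5 tape=11__1_[_]1__   (q2,_)→(q3,1,R)
state=q3 head=6 tape=11__1_1[1]__   (q3,1)→(q2,_,R)
state=q2 head=7 tape=11__1_1_[_]_   (q2,_)→(q3,1,R)
state=q3 head=8 tape=11__1_1_1[_]   (q3,_)→(q1,1,L)
state=q1 head=7 tape=11__1_1_[1]1   (q1,1)→(q3,_,L)
state=q3 head=6 tape=11__1_1[_]_1   (q3,_)→(q1,1,L)
state=q1 head=5 tape=11__1_[1]1_1   (q1,1)→(q3,_,L)
state=q3 head=4 tape=11__1[_]_1_1   (q3,_)→(q1,1,L)
state=q1 head=3 tape=11__[1]1_1_1   (q1,1)→(q3,_,L)
state=q3 head=2 tape=11_[_]_1_1_1   (q3,_)→(q1,1,L)
state=q1 head=1 tape=11[_]1_1_1_1
M halts after 25 transitions.

25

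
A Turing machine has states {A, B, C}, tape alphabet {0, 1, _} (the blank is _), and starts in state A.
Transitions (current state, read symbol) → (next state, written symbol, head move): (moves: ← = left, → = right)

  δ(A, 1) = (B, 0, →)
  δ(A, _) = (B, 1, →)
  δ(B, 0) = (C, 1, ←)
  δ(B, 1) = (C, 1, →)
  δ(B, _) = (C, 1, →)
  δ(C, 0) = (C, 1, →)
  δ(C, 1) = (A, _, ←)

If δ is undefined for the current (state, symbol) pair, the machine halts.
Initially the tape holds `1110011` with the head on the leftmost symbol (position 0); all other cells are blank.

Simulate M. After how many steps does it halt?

13

A | [1]110011_   read 1 → write 0, move →, go to B
B | 0[1]10011_   read 1 → write 1, move →, go to C
C | 01[1]0011_   read 1 → write _, move ←, go to A
A | 0[1]_0011_   read 1 → write 0, move →, go to B
B | 00[_]0011_   read _ → write 1, move →, go to C
C | 001[0]011_   read 0 → write 1, move →, go to C
C | 0011[0]11_   read 0 → write 1, move →, go to C
C | 00111[1]1_   read 1 → write _, move ←, go to A
A | 0011[1]_1_   read 1 → write 0, move →, go to B
B | 00110[_]1_   read _ → write 1, move →, go to C
C | 001101[1]_   read 1 → write _, move ←, go to A
A | 00110[1]__   read 1 → write 0, move →, go to B
B | 001100[_]_   read _ → write 1, move →, go to C
C | 0011001[_]
M halts after 13 transitions.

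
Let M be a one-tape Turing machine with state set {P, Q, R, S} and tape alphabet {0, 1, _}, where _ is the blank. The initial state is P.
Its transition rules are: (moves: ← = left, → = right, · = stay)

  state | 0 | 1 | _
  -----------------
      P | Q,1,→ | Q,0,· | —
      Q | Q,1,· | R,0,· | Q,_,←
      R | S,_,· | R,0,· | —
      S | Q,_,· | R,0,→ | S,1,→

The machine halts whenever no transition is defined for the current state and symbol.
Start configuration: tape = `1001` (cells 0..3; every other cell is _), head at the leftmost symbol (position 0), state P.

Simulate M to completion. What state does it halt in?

R

P | [1]001_   read 1 → write 0, move ·, go to Q
Q | [0]001_   read 0 → write 1, move ·, go to Q
Q | [1]001_   read 1 → write 0, move ·, go to R
R | [0]001_   read 0 → write _, move ·, go to S
S | [_]001_   read _ → write 1, move →, go to S
S | 1[0]01_   read 0 → write _, move ·, go to Q
Q | 1[_]01_   read _ → write _, move ←, go to Q
Q | [1]_01_   read 1 → write 0, move ·, go to R
R | [0]_01_   read 0 → write _, move ·, go to S
S | [_]_01_   read _ → write 1, move →, go to S
S | 1[_]01_   read _ → write 1, move →, go to S
S | 11[0]1_   read 0 → write _, move ·, go to Q
Q | 11[_]1_   read _ → write _, move ←, go to Q
Q | 1[1]_1_   read 1 → write 0, move ·, go to R
R | 1[0]_1_   read 0 → write _, move ·, go to S
S | 1[_]_1_   read _ → write 1, move →, go to S
S | 11[_]1_   read _ → write 1, move →, go to S
S | 111[1]_   read 1 → write 0, move →, go to R
R | 1110[_]
No transition is defined for (R, _); M halts in state R.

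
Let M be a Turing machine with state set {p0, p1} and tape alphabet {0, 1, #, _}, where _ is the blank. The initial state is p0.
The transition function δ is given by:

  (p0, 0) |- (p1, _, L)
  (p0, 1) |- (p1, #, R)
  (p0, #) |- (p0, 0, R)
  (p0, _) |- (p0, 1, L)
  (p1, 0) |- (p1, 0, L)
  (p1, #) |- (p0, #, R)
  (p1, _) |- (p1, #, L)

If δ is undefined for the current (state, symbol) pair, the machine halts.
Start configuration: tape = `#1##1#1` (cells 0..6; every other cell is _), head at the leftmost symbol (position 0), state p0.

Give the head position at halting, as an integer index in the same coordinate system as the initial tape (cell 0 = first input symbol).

8

p0 | [#]1##1#1__   read # → write 0, move R, go to p0
p0 | 0[1]##1#1__   read 1 → write #, move R, go to p1
p1 | 0#[#]#1#1__   read # → write #, move R, go to p0
p0 | 0##[#]1#1__   read # → write 0, move R, go to p0
p0 | 0##0[1]#1__   read 1 → write #, move R, go to p1
p1 | 0##0#[#]1__   read # → write #, move R, go to p0
p0 | 0##0##[1]__   read 1 → write #, move R, go to p1
p1 | 0##0###[_]_   read _ → write #, move L, go to p1
p1 | 0##0##[#]#_   read # → write #, move R, go to p0
p0 | 0##0###[#]_   read # → write 0, move R, go to p0
p0 | 0##0###0[_]   read _ → write 1, move L, go to p0
p0 | 0##0###[0]1   read 0 → write _, move L, go to p1
p1 | 0##0##[#]_1   read # → write #, move R, go to p0
p0 | 0##0###[_]1   read _ → write 1, move L, go to p0
p0 | 0##0##[#]11   read # → write 0, move R, go to p0
p0 | 0##0##0[1]1   read 1 → write #, move R, go to p1
p1 | 0##0##0#[1]
At halt the head is at cell 8.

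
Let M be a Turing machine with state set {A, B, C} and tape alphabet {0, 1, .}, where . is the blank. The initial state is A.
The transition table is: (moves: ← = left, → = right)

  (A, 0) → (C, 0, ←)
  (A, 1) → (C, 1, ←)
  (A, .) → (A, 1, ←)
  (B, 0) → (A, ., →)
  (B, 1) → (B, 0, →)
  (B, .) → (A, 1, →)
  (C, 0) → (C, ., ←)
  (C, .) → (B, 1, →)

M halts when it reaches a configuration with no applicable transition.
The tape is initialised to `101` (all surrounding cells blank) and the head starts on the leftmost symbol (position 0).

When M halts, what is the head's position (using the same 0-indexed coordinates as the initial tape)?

A | .[1]01..   read 1 → write 1, move ←, go to C
C | [.]101..   read . → write 1, move →, go to B
B | 1[1]01..   read 1 → write 0, move →, go to B
B | 10[0]1..   read 0 → write ., move →, go to A
A | 10.[1]..   read 1 → write 1, move ←, go to C
C | 10[.]1..   read . → write 1, move →, go to B
B | 101[1]..   read 1 → write 0, move →, go to B
B | 1010[.].   read . → write 1, move →, go to A
A | 10101[.]   read . → write 1, move ←, go to A
A | 1010[1]1   read 1 → write 1, move ←, go to C
C | 101[0]11   read 0 → write ., move ←, go to C
C | 10[1].11
At halt the head is at cell 1.

1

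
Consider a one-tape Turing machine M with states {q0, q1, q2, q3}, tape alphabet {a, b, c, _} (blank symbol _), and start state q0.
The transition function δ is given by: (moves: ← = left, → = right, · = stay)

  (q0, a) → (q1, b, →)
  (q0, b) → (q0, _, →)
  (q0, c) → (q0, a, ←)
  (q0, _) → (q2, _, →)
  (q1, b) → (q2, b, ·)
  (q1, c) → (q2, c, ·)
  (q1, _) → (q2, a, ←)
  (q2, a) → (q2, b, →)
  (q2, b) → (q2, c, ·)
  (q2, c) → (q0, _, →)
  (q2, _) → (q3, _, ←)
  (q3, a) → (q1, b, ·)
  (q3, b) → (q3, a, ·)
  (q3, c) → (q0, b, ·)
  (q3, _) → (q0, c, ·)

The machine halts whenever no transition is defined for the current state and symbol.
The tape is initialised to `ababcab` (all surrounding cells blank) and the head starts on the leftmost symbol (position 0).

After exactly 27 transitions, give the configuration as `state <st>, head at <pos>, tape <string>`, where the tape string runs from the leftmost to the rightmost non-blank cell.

state q2, head at 9, tape b_b_bb

q0 | [a]babcab___   read a → write b, move →, go to q1
q1 | b[b]abcab___   read b → write b, move ·, go to q2
q2 | b[b]abcab___   read b → write c, move ·, go to q2
q2 | b[c]abcab___   read c → write _, move →, go to q0
q0 | b_[a]bcab___   read a → write b, move →, go to q1
q1 | b_b[b]cab___   read b → write b, move ·, go to q2
q2 | b_b[b]cab___   read b → write c, move ·, go to q2
q2 | b_b[c]cab___   read c → write _, move →, go to q0
q0 | b_b_[c]ab___   read c → write a, move ←, go to q0
q0 | b_b[_]aab___   read _ → write _, move →, go to q2
q2 | b_b_[a]ab___   read a → write b, move →, go to q2
q2 | b_b_b[a]b___   read a → write b, move →, go to q2
q2 | b_b_bb[b]___   read b → write c, move ·, go to q2
q2 | b_b_bb[c]___   read c → write _, move →, go to q0
q0 | b_b_bb_[_]__   read _ → write _, move →, go to q2
q2 | b_b_bb__[_]_   read _ → write _, move ←, go to q3
q3 | b_b_bb_[_]__   read _ → write c, move ·, go to q0
q0 | b_b_bb_[c]__   read c → write a, move ←, go to q0
q0 | b_b_bb[_]a__   read _ → write _, move →, go to q2
q2 | b_b_bb_[a]__   read a → write b, move →, go to q2
q2 | b_b_bb_b[_]_   read _ → write _, move ←, go to q3
q3 | b_b_bb_[b]__   read b → write a, move ·, go to q3
q3 | b_b_bb_[a]__   read a → write b, move ·, go to q1
q1 | b_b_bb_[b]__   read b → write b, move ·, go to q2
q2 | b_b_bb_[b]__   read b → write c, move ·, go to q2
q2 | b_b_bb_[c]__   read c → write _, move →, go to q0
q0 | b_b_bb__[_]_   read _ → write _, move →, go to q2
q2 | b_b_bb___[_]
After 27 steps: state q2, head at 9, tape b_b_bb.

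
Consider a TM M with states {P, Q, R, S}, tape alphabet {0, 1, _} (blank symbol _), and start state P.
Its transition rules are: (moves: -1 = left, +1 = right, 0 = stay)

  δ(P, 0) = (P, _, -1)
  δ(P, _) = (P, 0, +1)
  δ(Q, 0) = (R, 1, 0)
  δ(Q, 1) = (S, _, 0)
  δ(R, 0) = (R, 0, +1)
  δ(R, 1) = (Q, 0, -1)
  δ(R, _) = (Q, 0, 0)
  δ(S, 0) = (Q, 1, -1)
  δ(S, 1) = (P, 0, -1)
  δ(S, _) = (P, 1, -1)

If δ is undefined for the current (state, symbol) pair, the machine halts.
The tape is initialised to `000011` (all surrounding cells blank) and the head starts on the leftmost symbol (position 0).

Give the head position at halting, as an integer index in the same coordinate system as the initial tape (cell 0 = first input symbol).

4

state=P head=0 tape=____[0]00011   (P,0)→(P,_,-1)
state=P head=-1 tape=___[_]_00011   (P,_)→(P,0,+1)
state=P head=0 tape=___0[_]00011   (P,_)→(P,0,+1)
state=P head=1 tape=___00[0]0011   (P,0)→(P,_,-1)
state=P head=0 tape=___0[0]_0011   (P,0)→(P,_,-1)
state=P head=-1 tape=___[0]__0011   (P,0)→(P,_,-1)
state=P head=-2 tape=__[_]___0011   (P,_)→(P,0,+1)
state=P head=-1 tape=__0[_]__0011   (P,_)→(P,0,+1)
state=P head=0 tape=__00[_]_0011   (P,_)→(P,0,+1)
state=P head=1 tape=__000[_]0011   (P,_)→(P,0,+1)
state=P head=2 tape=__0000[0]011   (P,0)→(P,_,-1)
state=P head=1 tape=__000[0]_011   (P,0)→(P,_,-1)
state=P head=0 tape=__00[0]__011   (P,0)→(P,_,-1)
state=P head=-1 tape=__0[0]___011   (P,0)→(P,_,-1)
state=P head=-2 tape=__[0]____011   (P,0)→(P,_,-1)
state=P head=-3 tape=_[_]_____011   (P,_)→(P,0,+1)
state=P head=-2 tape=_0[_]____011   (P,_)→(P,0,+1)
state=P head=-1 tape=_00[_]___011   (P,_)→(P,0,+1)
state=P head=0 tape=_000[_]__011   (P,_)→(P,0,+1)
state=P head=1 tape=_0000[_]_011   (P,_)→(P,0,+1)
state=P head=2 tape=_00000[_]011   (P,_)→(P,0,+1)
state=P head=3 tape=_000000[0]11   (P,0)→(P,_,-1)
state=P head=2 tape=_00000[0]_11   (P,0)→(P,_,-1)
state=P head=1 tape=_0000[0]__11   (P,0)→(P,_,-1)
state=P head=0 tape=_000[0]___11   (P,0)→(P,_,-1)
state=P head=-1 tape=_00[0]____11   (P,0)→(P,_,-1)
state=P head=-2 tape=_0[0]_____11   (P,0)→(P,_,-1)
state=P head=-3 tape=_[0]______11   (P,0)→(P,_,-1)
state=P head=-4 tape=[_]_______11   (P,_)→(P,0,+1)
state=P head=-3 tape=0[_]______11   (P,_)→(P,0,+1)
state=P head=-2 tape=00[_]_____11   (P,_)→(P,0,+1)
state=P head=-1 tape=000[_]____11   (P,_)→(P,0,+1)
state=P head=0 tape=0000[_]___11   (P,_)→(P,0,+1)
state=P head=1 tape=00000[_]__11   (P,_)→(P,0,+1)
state=P head=2 tape=000000[_]_11   (P,_)→(P,0,+1)
state=P head=3 tape=0000000[_]11   (P,_)→(P,0,+1)
state=P head=4 tape=00000000[1]1
At halt the head is at cell 4.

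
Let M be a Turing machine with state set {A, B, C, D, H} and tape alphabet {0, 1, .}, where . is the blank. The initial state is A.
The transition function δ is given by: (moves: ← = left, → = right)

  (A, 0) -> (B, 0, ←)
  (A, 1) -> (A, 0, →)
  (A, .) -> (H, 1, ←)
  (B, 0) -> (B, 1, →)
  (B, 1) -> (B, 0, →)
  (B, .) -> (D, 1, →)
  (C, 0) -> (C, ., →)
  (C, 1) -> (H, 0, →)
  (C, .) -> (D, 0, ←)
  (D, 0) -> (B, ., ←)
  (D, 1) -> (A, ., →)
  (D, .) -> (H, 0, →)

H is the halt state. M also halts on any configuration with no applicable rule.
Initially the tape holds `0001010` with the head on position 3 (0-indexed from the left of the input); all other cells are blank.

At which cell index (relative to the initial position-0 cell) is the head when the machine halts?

9

state=A head=3 tape=000[1]010...   (A,1)→(A,0,→)
state=A head=4 tape=0000[0]10...   (A,0)→(B,0,←)
state=B head=3 tape=000[0]010...   (B,0)→(B,1,→)
state=B head=4 tape=0001[0]10...   (B,0)→(B,1,→)
state=B head=5 tape=00011[1]0...   (B,1)→(B,0,→)
state=B head=6 tape=000110[0]...   (B,0)→(B,1,→)
state=B head=7 tape=0001101[.]..   (B,.)→(D,1,→)
state=D head=8 tape=00011011[.].   (D,.)→(H,0,→)
state=H head=9 tape=000110110[.]
At halt the head is at cell 9.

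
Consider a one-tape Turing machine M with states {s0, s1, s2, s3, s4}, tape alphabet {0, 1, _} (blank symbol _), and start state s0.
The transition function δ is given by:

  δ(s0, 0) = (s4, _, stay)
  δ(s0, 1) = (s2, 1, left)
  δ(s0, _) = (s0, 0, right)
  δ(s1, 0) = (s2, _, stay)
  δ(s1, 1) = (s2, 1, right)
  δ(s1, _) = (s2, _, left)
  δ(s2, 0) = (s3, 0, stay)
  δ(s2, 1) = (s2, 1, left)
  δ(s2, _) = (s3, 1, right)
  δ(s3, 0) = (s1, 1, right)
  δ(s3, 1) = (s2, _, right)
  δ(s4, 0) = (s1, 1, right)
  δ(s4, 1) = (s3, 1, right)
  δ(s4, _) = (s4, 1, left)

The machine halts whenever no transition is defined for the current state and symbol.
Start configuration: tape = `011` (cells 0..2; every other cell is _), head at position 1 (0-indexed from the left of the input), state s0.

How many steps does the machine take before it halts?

16

state=s0 head=1 tape=_0[1]1__   (s0,1)→(s2,1,left)
state=s2 head=0 tape=_[0]11__   (s2,0)→(s3,0,stay)
state=s3 head=0 tape=_[0]11__   (s3,0)→(s1,1,right)
state=s1 head=1 tape=_1[1]1__   (s1,1)→(s2,1,right)
state=s2 head=2 tape=_11[1]__   (s2,1)→(s2,1,left)
state=s2 head=1 tape=_1[1]1__   (s2,1)→(s2,1,left)
state=s2 head=0 tape=_[1]11__   (s2,1)→(s2,1,left)
state=s2 head=-1 tape=[_]111__   (s2,_)→(s3,1,right)
state=s3 head=0 tape=1[1]11__   (s3,1)→(s2,_,right)
state=s2 head=1 tape=1_[1]1__   (s2,1)→(s2,1,left)
state=s2 head=0 tape=1[_]11__   (s2,_)→(s3,1,right)
state=s3 head=1 tape=11[1]1__   (s3,1)→(s2,_,right)
state=s2 head=2 tape=11_[1]__   (s2,1)→(s2,1,left)
state=s2 head=1 tape=11[_]1__   (s2,_)→(s3,1,right)
state=s3 head=2 tape=111[1]__   (s3,1)→(s2,_,right)
state=s2 head=3 tape=111_[_]_   (s2,_)→(s3,1,right)
state=s3 head=4 tape=111_1[_]
M halts after 16 transitions.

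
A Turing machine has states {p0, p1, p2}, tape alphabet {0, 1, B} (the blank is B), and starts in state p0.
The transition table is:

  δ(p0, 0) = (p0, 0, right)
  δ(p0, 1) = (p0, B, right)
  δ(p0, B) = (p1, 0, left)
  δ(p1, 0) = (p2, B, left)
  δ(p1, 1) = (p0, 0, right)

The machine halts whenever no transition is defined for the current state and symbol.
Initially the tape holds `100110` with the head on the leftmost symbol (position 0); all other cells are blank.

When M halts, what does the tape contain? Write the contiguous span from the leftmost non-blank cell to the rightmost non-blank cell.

p0 | [1]00110B   read 1 → write B, move right, go to p0
p0 | B[0]0110B   read 0 → write 0, move right, go to p0
p0 | B0[0]110B   read 0 → write 0, move right, go to p0
p0 | B00[1]10B   read 1 → write B, move right, go to p0
p0 | B00B[1]0B   read 1 → write B, move right, go to p0
p0 | B00BB[0]B   read 0 → write 0, move right, go to p0
p0 | B00BB0[B]   read B → write 0, move left, go to p1
p1 | B00BB[0]0   read 0 → write B, move left, go to p2
p2 | B00B[B]B0
The non-blank tape span at halt is 00BBB0.

00BBB0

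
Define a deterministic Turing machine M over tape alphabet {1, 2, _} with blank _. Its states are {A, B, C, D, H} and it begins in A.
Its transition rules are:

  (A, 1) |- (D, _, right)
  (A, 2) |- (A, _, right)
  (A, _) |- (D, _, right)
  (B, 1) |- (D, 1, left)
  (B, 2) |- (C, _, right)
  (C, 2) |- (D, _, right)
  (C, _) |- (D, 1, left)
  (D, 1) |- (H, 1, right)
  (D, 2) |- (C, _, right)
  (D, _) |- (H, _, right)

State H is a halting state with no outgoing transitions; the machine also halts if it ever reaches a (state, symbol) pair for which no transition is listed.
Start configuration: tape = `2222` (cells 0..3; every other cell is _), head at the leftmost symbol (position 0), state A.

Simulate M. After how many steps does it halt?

state=A head=0 tape=[2]222___   (A,2)→(A,_,right)
state=A head=1 tape=_[2]22___   (A,2)→(A,_,right)
state=A head=2 tape=__[2]2___   (A,2)→(A,_,right)
state=A head=3 tape=___[2]___   (A,2)→(A,_,right)
state=A head=4 tape=____[_]__   (A,_)→(D,_,right)
state=D head=5 tape=_____[_]_   (D,_)→(H,_,right)
state=H head=6 tape=______[_]
M halts after 6 transitions.

6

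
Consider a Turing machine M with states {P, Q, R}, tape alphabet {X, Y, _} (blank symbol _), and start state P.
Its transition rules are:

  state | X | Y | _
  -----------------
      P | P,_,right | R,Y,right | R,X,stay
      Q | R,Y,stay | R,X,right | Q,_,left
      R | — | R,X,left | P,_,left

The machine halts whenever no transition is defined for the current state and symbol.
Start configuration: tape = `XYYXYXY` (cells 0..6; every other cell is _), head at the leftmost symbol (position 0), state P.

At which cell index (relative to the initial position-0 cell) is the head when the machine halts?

P | _[X]YYXYXY   read X → write _, move right, go to P
P | __[Y]YXYXY   read Y → write Y, move right, go to R
R | __Y[Y]XYXY   read Y → write X, move left, go to R
R | __[Y]XXYXY   read Y → write X, move left, go to R
R | _[_]XXXYXY   read _ → write _, move left, go to P
P | [_]_XXXYXY   read _ → write X, move stay, go to R
R | [X]_XXXYXY
At halt the head is at cell -1.

-1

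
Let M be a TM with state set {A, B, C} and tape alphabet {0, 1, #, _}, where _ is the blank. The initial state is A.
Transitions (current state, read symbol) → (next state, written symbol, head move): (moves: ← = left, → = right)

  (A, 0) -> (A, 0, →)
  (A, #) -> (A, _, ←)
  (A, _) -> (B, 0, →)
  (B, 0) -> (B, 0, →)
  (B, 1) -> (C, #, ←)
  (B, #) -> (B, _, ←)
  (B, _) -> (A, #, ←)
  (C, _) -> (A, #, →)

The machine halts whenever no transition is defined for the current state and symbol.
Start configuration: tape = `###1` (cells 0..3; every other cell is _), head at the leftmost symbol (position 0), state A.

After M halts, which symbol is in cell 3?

state=A head=0 tape=_[#]##1   (A,#)→(A,_,←)
state=A head=-1 tape=[_]_##1   (A,_)→(B,0,→)
state=B head=0 tape=0[_]##1   (B,_)→(A,#,←)
state=A head=-1 tape=[0]###1   (A,0)→(A,0,→)
state=A head=0 tape=0[#]##1   (A,#)→(A,_,←)
state=A head=-1 tape=[0]_##1   (A,0)→(A,0,→)
state=A head=0 tape=0[_]##1   (A,_)→(B,0,→)
state=B head=1 tape=00[#]#1   (B,#)→(B,_,←)
state=B head=0 tape=0[0]_#1   (B,0)→(B,0,→)
state=B head=1 tape=00[_]#1   (B,_)→(A,#,←)
state=A head=0 tape=0[0]##1   (A,0)→(A,0,→)
state=A head=1 tape=00[#]#1   (A,#)→(A,_,←)
state=A head=0 tape=0[0]_#1   (A,0)→(A,0,→)
state=A head=1 tape=00[_]#1   (A,_)→(B,0,→)
state=B head=2 tape=000[#]1   (B,#)→(B,_,←)
state=B head=1 tape=00[0]_1   (B,0)→(B,0,→)
state=B head=2 tape=000[_]1   (B,_)→(A,#,←)
state=A head=1 tape=00[0]#1   (A,0)→(A,0,→)
state=A head=2 tape=000[#]1   (A,#)→(A,_,←)
state=A head=1 tape=00[0]_1   (A,0)→(A,0,→)
state=A head=2 tape=000[_]1   (A,_)→(B,0,→)
state=B head=3 tape=0000[1]   (B,1)→(C,#,←)
state=C head=2 tape=000[0]#
Cell 3 holds # when M halts.

#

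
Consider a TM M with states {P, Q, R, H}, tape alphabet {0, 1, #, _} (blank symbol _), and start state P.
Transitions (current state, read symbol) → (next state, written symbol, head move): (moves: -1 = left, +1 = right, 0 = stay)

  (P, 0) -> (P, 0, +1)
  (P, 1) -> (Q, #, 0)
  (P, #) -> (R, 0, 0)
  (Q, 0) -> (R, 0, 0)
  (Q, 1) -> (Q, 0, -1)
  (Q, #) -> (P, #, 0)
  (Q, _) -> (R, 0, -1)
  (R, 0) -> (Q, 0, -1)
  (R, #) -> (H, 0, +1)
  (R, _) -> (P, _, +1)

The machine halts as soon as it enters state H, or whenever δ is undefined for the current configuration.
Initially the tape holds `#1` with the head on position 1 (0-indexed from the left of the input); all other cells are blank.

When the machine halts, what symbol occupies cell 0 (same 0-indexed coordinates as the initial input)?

state=P head=1 tape=__#[1]_   (P,1)→(Q,#,0)
state=Q head=1 tape=__#[#]_   (Q,#)→(P,#,0)
state=P head=1 tape=__#[#]_   (P,#)→(R,0,0)
state=R head=1 tape=__#[0]_   (R,0)→(Q,0,-1)
state=Q head=0 tape=__[#]0_   (Q,#)→(P,#,0)
state=P head=0 tape=__[#]0_   (P,#)→(R,0,0)
state=R head=0 tape=__[0]0_   (R,0)→(Q,0,-1)
state=Q head=-1 tape=_[_]00_   (Q,_)→(R,0,-1)
state=R head=-2 tape=[_]000_   (R,_)→(P,_,+1)
state=P head=-1 tape=_[0]00_   (P,0)→(P,0,+1)
state=P head=0 tape=_0[0]0_   (P,0)→(P,0,+1)
state=P head=1 tape=_00[0]_   (P,0)→(P,0,+1)
state=P head=2 tape=_000[_]
Cell 0 holds 0 when M halts.

0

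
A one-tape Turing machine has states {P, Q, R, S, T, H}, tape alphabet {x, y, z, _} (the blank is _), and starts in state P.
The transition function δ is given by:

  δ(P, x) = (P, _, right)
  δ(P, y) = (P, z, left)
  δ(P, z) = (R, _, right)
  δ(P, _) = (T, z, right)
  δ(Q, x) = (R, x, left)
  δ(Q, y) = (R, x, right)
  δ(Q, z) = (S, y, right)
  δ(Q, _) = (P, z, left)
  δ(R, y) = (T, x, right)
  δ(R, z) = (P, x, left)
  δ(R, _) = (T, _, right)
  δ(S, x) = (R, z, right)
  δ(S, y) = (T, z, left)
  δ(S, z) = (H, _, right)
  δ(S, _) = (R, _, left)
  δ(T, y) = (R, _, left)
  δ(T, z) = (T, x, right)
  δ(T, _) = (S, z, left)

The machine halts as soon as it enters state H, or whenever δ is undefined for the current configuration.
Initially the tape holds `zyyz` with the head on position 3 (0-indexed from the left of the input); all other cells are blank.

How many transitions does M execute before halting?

P | zyy[z]__   read z → write _, move right, go to R
R | zyy_[_]_   read _ → write _, move right, go to T
T | zyy__[_]   read _ → write z, move left, go to S
S | zyy_[_]z   read _ → write _, move left, go to R
R | zyy[_]_z   read _ → write _, move right, go to T
T | zyy_[_]z   read _ → write z, move left, go to S
S | zyy[_]zz   read _ → write _, move left, go to R
R | zy[y]_zz   read y → write x, move right, go to T
T | zyx[_]zz   read _ → write z, move left, go to S
S | zy[x]zzz   read x → write z, move right, go to R
R | zyz[z]zz   read z → write x, move left, go to P
P | zy[z]xzz   read z → write _, move right, go to R
R | zy_[x]zz
M halts after 12 transitions.

12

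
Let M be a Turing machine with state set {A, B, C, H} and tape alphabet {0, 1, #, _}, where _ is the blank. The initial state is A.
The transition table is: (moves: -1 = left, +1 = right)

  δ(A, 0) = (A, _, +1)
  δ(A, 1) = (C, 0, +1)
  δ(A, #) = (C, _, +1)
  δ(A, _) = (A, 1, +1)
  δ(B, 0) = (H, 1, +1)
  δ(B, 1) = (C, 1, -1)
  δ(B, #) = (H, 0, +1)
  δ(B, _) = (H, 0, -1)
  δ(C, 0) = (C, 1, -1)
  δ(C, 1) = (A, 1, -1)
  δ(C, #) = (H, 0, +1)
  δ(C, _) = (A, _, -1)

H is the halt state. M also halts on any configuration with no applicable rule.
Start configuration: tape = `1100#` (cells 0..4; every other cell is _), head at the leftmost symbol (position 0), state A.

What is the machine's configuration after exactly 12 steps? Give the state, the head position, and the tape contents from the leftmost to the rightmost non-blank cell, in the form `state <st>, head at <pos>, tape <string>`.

state=A head=0 tape=_[1]100#   (A,1)→(C,0,+1)
state=C head=1 tape=_0[1]00#   (C,1)→(A,1,-1)
state=A head=0 tape=_[0]100#   (A,0)→(A,_,+1)
state=A head=1 tape=__[1]00#   (A,1)→(C,0,+1)
state=C head=2 tape=__0[0]0#   (C,0)→(C,1,-1)
state=C head=1 tape=__[0]10#   (C,0)→(C,1,-1)
state=C head=0 tape=_[_]110#   (C,_)→(A,_,-1)
state=A head=-1 tape=[_]_110#   (A,_)→(A,1,+1)
state=A head=0 tape=1[_]110#   (A,_)→(A,1,+1)
state=A head=1 tape=11[1]10#   (A,1)→(C,0,+1)
state=C head=2 tape=110[1]0#   (C,1)→(A,1,-1)
state=A head=1 tape=11[0]10#   (A,0)→(A,_,+1)
state=A head=2 tape=11_[1]0#
After 12 steps: state A, head at 2, tape 11_10#.

state A, head at 2, tape 11_10#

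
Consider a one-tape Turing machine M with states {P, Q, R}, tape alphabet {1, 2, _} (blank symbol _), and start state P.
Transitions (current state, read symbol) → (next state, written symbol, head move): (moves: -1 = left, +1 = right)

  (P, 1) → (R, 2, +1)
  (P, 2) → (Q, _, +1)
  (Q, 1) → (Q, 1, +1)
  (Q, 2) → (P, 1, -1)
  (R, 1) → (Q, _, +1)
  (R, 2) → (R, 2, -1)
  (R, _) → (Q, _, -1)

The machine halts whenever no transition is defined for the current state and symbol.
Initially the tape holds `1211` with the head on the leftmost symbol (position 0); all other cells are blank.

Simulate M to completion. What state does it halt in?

Q

P | __[1]211   read 1 → write 2, move +1, go to R
R | __2[2]11   read 2 → write 2, move -1, go to R
R | __[2]211   read 2 → write 2, move -1, go to R
R | _[_]2211   read _ → write _, move -1, go to Q
Q | [_]_2211
No transition is defined for (Q, _); M halts in state Q.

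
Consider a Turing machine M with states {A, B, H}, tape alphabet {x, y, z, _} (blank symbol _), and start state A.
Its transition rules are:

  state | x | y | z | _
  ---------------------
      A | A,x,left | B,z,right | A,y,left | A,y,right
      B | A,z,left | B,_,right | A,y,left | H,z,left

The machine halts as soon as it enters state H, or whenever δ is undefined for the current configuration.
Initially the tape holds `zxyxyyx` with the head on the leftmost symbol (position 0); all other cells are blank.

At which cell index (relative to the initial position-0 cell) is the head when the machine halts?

6

state=A head=0 tape=_[z]xyxyyx_   (A,z)→(A,y,left)
state=A head=-1 tape=[_]yxyxyyx_   (A,_)→(A,y,right)
state=A head=0 tape=y[y]xyxyyx_   (A,y)→(B,z,right)
state=B head=1 tape=yz[x]yxyyx_   (B,x)→(A,z,left)
state=A head=0 tape=y[z]zyxyyx_   (A,z)→(A,y,left)
state=A head=-1 tape=[y]yzyxyyx_   (A,y)→(B,z,right)
state=B head=0 tape=z[y]zyxyyx_   (B,y)→(B,_,right)
state=B head=1 tape=z_[z]yxyyx_   (B,z)→(A,y,left)
state=A head=0 tape=z[_]yyxyyx_   (A,_)→(A,y,right)
state=A head=1 tape=zy[y]yxyyx_   (A,y)→(B,z,right)
state=B head=2 tape=zyz[y]xyyx_   (B,y)→(B,_,right)
state=B head=3 tape=zyz_[x]yyx_   (B,x)→(A,z,left)
state=A head=2 tape=zyz[_]zyyx_   (A,_)→(A,y,right)
state=A head=3 tape=zyzy[z]yyx_   (A,z)→(A,y,left)
state=A head=2 tape=zyz[y]yyyx_   (A,y)→(B,z,right)
state=B head=3 tape=zyzz[y]yyx_   (B,y)→(B,_,right)
state=B head=4 tape=zyzz_[y]yx_   (B,y)→(B,_,right)
state=B head=5 tape=zyzz__[y]x_   (B,y)→(B,_,right)
state=B head=6 tape=zyzz___[x]_   (B,x)→(A,z,left)
state=A head=5 tape=zyzz__[_]z_   (A,_)→(A,y,right)
state=A head=6 tape=zyzz__y[z]_   (A,z)→(A,y,left)
state=A head=5 tape=zyzz__[y]y_   (A,y)→(B,z,right)
state=B head=6 tape=zyzz__z[y]_   (B,y)→(B,_,right)
state=B head=7 tape=zyzz__z_[_]   (B,_)→(H,z,left)
state=H head=6 tape=zyzz__z[_]z
At halt the head is at cell 6.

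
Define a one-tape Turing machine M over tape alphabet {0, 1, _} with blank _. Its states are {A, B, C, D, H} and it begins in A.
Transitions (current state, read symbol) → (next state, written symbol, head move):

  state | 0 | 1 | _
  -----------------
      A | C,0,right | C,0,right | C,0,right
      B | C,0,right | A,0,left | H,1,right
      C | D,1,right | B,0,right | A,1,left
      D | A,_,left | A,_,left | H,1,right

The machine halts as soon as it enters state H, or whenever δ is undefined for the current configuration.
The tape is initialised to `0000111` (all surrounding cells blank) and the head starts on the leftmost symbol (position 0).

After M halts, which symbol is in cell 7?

1

A | [0]000111__   read 0 → write 0, move right, go to C
C | 0[0]00111__   read 0 → write 1, move right, go to D
D | 01[0]0111__   read 0 → write _, move left, go to A
A | 0[1]_0111__   read 1 → write 0, move right, go to C
C | 00[_]0111__   read _ → write 1, move left, go to A
A | 0[0]10111__   read 0 → write 0, move right, go to C
C | 00[1]0111__   read 1 → write 0, move right, go to B
B | 000[0]111__   read 0 → write 0, move right, go to C
C | 0000[1]11__   read 1 → write 0, move right, go to B
B | 00000[1]1__   read 1 → write 0, move left, go to A
A | 0000[0]01__   read 0 → write 0, move right, go to C
C | 00000[0]1__   read 0 → write 1, move right, go to D
D | 000001[1]__   read 1 → write _, move left, go to A
A | 00000[1]___   read 1 → write 0, move right, go to C
C | 000000[_]__   read _ → write 1, move left, go to A
A | 00000[0]1__   read 0 → write 0, move right, go to C
C | 000000[1]__   read 1 → write 0, move right, go to B
B | 0000000[_]_   read _ → write 1, move right, go to H
H | 00000001[_]
Cell 7 holds 1 when M halts.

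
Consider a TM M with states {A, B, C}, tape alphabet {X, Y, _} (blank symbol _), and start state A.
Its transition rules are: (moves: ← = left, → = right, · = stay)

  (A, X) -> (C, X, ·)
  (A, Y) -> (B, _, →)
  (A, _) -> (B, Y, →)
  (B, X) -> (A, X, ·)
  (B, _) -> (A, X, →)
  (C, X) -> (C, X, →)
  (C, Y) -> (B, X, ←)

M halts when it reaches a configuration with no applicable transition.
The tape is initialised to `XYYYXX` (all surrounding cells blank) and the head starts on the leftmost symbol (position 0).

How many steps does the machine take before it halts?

19

A | [X]YYYXX_   read X → write X, move ·, go to C
C | [X]YYYXX_   read X → write X, move →, go to C
C | X[Y]YYXX_   read Y → write X, move ←, go to B
B | [X]XYYXX_   read X → write X, move ·, go to A
A | [X]XYYXX_   read X → write X, move ·, go to C
C | [X]XYYXX_   read X → write X, move →, go to C
C | X[X]YYXX_   read X → write X, move →, go to C
C | XX[Y]YXX_   read Y → write X, move ←, go to B
B | X[X]XYXX_   read X → write X, move ·, go to A
A | X[X]XYXX_   read X → write X, move ·, go to C
C | X[X]XYXX_   read X → write X, move →, go to C
C | XX[X]YXX_   read X → write X, move →, go to C
C | XXX[Y]XX_   read Y → write X, move ←, go to B
B | XX[X]XXX_   read X → write X, move ·, go to A
A | XX[X]XXX_   read X → write X, move ·, go to C
C | XX[X]XXX_   read X → write X, move →, go to C
C | XXX[X]XX_   read X → write X, move →, go to C
C | XXXX[X]X_   read X → write X, move →, go to C
C | XXXXX[X]_   read X → write X, move →, go to C
C | XXXXXX[_]
M halts after 19 transitions.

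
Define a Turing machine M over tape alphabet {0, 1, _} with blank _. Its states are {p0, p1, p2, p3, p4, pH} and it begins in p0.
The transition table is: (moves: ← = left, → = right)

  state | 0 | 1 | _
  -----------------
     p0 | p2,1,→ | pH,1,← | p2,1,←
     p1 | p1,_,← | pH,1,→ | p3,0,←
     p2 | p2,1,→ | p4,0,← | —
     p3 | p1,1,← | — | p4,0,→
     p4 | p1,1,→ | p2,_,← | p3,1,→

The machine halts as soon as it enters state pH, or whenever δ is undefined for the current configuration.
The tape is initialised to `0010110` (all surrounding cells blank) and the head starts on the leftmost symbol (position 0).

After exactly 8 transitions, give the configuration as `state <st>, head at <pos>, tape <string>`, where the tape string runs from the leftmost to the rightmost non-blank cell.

state pH, head at 0, tape 11_00110

state=p0 head=0 tape=_[0]010110   (p0,0)→(p2,1,→)
state=p2 head=1 tape=_1[0]10110   (p2,0)→(p2,1,→)
state=p2 head=2 tape=_11[1]0110   (p2,1)→(p4,0,←)
state=p4 head=1 tape=_1[1]00110   (p4,1)→(p2,_,←)
state=p2 head=0 tape=_[1]_00110   (p2,1)→(p4,0,←)
state=p4 head=-1 tape=[_]0_00110   (p4,_)→(p3,1,→)
state=p3 head=0 tape=1[0]_00110   (p3,0)→(p1,1,←)
state=p1 head=-1 tape=[1]1_00110   (p1,1)→(pH,1,→)
state=pH head=0 tape=1[1]_00110
After 8 steps: state pH, head at 0, tape 11_00110.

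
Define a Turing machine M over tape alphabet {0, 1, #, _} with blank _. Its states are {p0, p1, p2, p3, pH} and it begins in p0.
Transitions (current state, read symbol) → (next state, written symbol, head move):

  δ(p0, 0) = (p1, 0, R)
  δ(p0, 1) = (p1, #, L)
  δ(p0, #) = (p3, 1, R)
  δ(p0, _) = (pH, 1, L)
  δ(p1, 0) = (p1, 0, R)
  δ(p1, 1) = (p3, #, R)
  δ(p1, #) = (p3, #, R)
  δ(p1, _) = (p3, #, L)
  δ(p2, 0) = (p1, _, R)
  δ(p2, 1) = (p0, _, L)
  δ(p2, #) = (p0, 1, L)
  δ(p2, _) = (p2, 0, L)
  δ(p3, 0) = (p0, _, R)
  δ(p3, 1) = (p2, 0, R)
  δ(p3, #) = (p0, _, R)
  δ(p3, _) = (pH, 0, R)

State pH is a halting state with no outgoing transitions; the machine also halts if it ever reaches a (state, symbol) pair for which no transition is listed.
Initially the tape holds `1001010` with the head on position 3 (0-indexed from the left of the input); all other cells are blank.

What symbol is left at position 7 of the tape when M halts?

p0 | 100[1]010___   read 1 → write #, move L, go to p1
p1 | 10[0]#010___   read 0 → write 0, move R, go to p1
p1 | 100[#]010___   read # → write #, move R, go to p3
p3 | 100#[0]10___   read 0 → write _, move R, go to p0
p0 | 100#_[1]0___   read 1 → write #, move L, go to p1
p1 | 100#[_]#0___   read _ → write #, move L, go to p3
p3 | 100[#]##0___   read # → write _, move R, go to p0
p0 | 100_[#]#0___   read # → write 1, move R, go to p3
p3 | 100_1[#]0___   read # → write _, move R, go to p0
p0 | 100_1_[0]___   read 0 → write 0, move R, go to p1
p1 | 100_1_0[_]__   read _ → write #, move L, go to p3
p3 | 100_1_[0]#__   read 0 → write _, move R, go to p0
p0 | 100_1__[#]__   read # → write 1, move R, go to p3
p3 | 100_1__1[_]_   read _ → write 0, move R, go to pH
pH | 100_1__10[_]
Cell 7 holds 1 when M halts.

1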